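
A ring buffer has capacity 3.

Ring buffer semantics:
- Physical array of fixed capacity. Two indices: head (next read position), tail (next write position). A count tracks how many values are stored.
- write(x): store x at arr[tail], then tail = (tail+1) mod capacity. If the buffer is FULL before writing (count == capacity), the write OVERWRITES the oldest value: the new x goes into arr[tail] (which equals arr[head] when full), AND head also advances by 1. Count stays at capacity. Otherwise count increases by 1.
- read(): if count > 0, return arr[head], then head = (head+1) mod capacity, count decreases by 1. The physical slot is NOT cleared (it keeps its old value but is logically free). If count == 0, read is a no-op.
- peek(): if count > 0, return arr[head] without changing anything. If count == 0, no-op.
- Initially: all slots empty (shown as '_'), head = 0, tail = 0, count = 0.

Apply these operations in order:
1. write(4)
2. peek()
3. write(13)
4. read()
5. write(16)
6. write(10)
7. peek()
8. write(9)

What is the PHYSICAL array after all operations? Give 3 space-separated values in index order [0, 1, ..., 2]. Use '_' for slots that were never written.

After op 1 (write(4)): arr=[4 _ _] head=0 tail=1 count=1
After op 2 (peek()): arr=[4 _ _] head=0 tail=1 count=1
After op 3 (write(13)): arr=[4 13 _] head=0 tail=2 count=2
After op 4 (read()): arr=[4 13 _] head=1 tail=2 count=1
After op 5 (write(16)): arr=[4 13 16] head=1 tail=0 count=2
After op 6 (write(10)): arr=[10 13 16] head=1 tail=1 count=3
After op 7 (peek()): arr=[10 13 16] head=1 tail=1 count=3
After op 8 (write(9)): arr=[10 9 16] head=2 tail=2 count=3

Answer: 10 9 16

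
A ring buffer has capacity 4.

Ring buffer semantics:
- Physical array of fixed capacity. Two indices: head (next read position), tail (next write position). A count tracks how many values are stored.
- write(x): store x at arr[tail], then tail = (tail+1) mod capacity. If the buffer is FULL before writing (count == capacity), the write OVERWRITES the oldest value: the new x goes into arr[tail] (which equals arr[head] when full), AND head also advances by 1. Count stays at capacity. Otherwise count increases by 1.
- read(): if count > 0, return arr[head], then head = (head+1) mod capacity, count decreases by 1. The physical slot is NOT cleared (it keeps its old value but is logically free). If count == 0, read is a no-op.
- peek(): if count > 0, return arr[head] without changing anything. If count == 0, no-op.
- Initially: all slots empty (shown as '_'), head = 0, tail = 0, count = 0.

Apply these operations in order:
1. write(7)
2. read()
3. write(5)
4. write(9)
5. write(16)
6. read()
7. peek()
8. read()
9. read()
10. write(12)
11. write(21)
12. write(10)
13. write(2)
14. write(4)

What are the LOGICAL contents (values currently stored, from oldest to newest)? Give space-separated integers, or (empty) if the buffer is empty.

Answer: 21 10 2 4

Derivation:
After op 1 (write(7)): arr=[7 _ _ _] head=0 tail=1 count=1
After op 2 (read()): arr=[7 _ _ _] head=1 tail=1 count=0
After op 3 (write(5)): arr=[7 5 _ _] head=1 tail=2 count=1
After op 4 (write(9)): arr=[7 5 9 _] head=1 tail=3 count=2
After op 5 (write(16)): arr=[7 5 9 16] head=1 tail=0 count=3
After op 6 (read()): arr=[7 5 9 16] head=2 tail=0 count=2
After op 7 (peek()): arr=[7 5 9 16] head=2 tail=0 count=2
After op 8 (read()): arr=[7 5 9 16] head=3 tail=0 count=1
After op 9 (read()): arr=[7 5 9 16] head=0 tail=0 count=0
After op 10 (write(12)): arr=[12 5 9 16] head=0 tail=1 count=1
After op 11 (write(21)): arr=[12 21 9 16] head=0 tail=2 count=2
After op 12 (write(10)): arr=[12 21 10 16] head=0 tail=3 count=3
After op 13 (write(2)): arr=[12 21 10 2] head=0 tail=0 count=4
After op 14 (write(4)): arr=[4 21 10 2] head=1 tail=1 count=4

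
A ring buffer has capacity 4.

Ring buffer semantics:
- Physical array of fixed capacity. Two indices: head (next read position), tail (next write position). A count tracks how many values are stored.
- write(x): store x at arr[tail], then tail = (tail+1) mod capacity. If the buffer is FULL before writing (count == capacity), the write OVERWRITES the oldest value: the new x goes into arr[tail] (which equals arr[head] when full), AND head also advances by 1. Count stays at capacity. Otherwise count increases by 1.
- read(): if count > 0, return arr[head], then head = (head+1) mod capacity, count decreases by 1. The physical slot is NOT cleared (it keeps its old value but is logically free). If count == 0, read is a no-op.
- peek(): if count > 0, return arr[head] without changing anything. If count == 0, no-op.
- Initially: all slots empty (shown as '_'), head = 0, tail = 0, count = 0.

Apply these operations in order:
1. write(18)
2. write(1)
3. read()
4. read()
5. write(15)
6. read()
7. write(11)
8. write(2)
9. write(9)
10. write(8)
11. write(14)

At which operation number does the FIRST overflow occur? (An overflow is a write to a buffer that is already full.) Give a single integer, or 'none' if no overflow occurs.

After op 1 (write(18)): arr=[18 _ _ _] head=0 tail=1 count=1
After op 2 (write(1)): arr=[18 1 _ _] head=0 tail=2 count=2
After op 3 (read()): arr=[18 1 _ _] head=1 tail=2 count=1
After op 4 (read()): arr=[18 1 _ _] head=2 tail=2 count=0
After op 5 (write(15)): arr=[18 1 15 _] head=2 tail=3 count=1
After op 6 (read()): arr=[18 1 15 _] head=3 tail=3 count=0
After op 7 (write(11)): arr=[18 1 15 11] head=3 tail=0 count=1
After op 8 (write(2)): arr=[2 1 15 11] head=3 tail=1 count=2
After op 9 (write(9)): arr=[2 9 15 11] head=3 tail=2 count=3
After op 10 (write(8)): arr=[2 9 8 11] head=3 tail=3 count=4
After op 11 (write(14)): arr=[2 9 8 14] head=0 tail=0 count=4

Answer: 11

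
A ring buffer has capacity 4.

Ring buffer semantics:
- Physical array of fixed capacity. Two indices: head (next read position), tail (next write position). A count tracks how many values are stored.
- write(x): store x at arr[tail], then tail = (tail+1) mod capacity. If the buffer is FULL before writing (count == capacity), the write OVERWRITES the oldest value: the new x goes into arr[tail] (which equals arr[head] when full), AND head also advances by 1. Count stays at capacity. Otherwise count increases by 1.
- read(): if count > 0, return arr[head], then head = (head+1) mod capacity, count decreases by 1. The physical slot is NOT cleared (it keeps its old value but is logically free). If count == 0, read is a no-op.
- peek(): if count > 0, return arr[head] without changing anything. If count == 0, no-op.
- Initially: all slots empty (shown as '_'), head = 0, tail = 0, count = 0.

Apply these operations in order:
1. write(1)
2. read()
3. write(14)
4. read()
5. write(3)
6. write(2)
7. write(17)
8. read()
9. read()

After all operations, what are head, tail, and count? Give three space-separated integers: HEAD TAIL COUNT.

Answer: 0 1 1

Derivation:
After op 1 (write(1)): arr=[1 _ _ _] head=0 tail=1 count=1
After op 2 (read()): arr=[1 _ _ _] head=1 tail=1 count=0
After op 3 (write(14)): arr=[1 14 _ _] head=1 tail=2 count=1
After op 4 (read()): arr=[1 14 _ _] head=2 tail=2 count=0
After op 5 (write(3)): arr=[1 14 3 _] head=2 tail=3 count=1
After op 6 (write(2)): arr=[1 14 3 2] head=2 tail=0 count=2
After op 7 (write(17)): arr=[17 14 3 2] head=2 tail=1 count=3
After op 8 (read()): arr=[17 14 3 2] head=3 tail=1 count=2
After op 9 (read()): arr=[17 14 3 2] head=0 tail=1 count=1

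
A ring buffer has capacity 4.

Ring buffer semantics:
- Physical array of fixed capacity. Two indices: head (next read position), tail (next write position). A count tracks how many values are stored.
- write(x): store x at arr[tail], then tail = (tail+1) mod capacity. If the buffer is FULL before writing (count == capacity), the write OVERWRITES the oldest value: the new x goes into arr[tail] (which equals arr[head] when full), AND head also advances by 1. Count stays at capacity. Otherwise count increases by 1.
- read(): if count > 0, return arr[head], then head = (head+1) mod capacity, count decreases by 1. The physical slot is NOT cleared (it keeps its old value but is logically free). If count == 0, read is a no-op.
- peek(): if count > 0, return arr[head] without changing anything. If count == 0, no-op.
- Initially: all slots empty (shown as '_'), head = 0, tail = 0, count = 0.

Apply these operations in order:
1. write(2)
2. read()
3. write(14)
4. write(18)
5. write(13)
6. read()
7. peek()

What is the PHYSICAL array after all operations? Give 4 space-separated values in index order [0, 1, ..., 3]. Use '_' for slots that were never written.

After op 1 (write(2)): arr=[2 _ _ _] head=0 tail=1 count=1
After op 2 (read()): arr=[2 _ _ _] head=1 tail=1 count=0
After op 3 (write(14)): arr=[2 14 _ _] head=1 tail=2 count=1
After op 4 (write(18)): arr=[2 14 18 _] head=1 tail=3 count=2
After op 5 (write(13)): arr=[2 14 18 13] head=1 tail=0 count=3
After op 6 (read()): arr=[2 14 18 13] head=2 tail=0 count=2
After op 7 (peek()): arr=[2 14 18 13] head=2 tail=0 count=2

Answer: 2 14 18 13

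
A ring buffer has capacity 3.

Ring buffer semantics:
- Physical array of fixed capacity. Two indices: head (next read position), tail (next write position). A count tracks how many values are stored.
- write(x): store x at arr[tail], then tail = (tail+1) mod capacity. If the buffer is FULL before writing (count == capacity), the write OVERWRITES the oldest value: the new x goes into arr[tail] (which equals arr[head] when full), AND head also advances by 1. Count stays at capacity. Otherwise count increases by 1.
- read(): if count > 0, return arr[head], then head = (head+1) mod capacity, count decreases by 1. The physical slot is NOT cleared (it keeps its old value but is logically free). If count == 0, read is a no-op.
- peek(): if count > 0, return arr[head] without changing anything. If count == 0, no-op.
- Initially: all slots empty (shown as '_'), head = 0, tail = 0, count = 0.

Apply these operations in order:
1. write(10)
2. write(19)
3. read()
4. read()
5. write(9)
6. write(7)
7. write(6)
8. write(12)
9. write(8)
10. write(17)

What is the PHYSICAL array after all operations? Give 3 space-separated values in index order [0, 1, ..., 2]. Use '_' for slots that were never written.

After op 1 (write(10)): arr=[10 _ _] head=0 tail=1 count=1
After op 2 (write(19)): arr=[10 19 _] head=0 tail=2 count=2
After op 3 (read()): arr=[10 19 _] head=1 tail=2 count=1
After op 4 (read()): arr=[10 19 _] head=2 tail=2 count=0
After op 5 (write(9)): arr=[10 19 9] head=2 tail=0 count=1
After op 6 (write(7)): arr=[7 19 9] head=2 tail=1 count=2
After op 7 (write(6)): arr=[7 6 9] head=2 tail=2 count=3
After op 8 (write(12)): arr=[7 6 12] head=0 tail=0 count=3
After op 9 (write(8)): arr=[8 6 12] head=1 tail=1 count=3
After op 10 (write(17)): arr=[8 17 12] head=2 tail=2 count=3

Answer: 8 17 12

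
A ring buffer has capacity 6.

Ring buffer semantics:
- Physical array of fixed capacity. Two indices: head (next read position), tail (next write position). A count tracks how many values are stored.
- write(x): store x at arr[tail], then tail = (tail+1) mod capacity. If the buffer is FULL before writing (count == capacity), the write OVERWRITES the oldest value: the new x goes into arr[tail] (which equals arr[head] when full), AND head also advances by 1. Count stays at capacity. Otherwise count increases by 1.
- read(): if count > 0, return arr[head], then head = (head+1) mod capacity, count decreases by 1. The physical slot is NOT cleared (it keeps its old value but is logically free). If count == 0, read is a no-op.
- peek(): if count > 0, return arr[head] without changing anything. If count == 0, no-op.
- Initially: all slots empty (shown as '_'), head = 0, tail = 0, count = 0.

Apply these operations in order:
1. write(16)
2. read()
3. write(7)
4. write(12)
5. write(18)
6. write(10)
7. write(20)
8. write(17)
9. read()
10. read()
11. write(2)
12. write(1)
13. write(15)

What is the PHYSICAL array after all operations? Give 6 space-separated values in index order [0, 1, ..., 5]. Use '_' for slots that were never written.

Answer: 17 2 1 15 10 20

Derivation:
After op 1 (write(16)): arr=[16 _ _ _ _ _] head=0 tail=1 count=1
After op 2 (read()): arr=[16 _ _ _ _ _] head=1 tail=1 count=0
After op 3 (write(7)): arr=[16 7 _ _ _ _] head=1 tail=2 count=1
After op 4 (write(12)): arr=[16 7 12 _ _ _] head=1 tail=3 count=2
After op 5 (write(18)): arr=[16 7 12 18 _ _] head=1 tail=4 count=3
After op 6 (write(10)): arr=[16 7 12 18 10 _] head=1 tail=5 count=4
After op 7 (write(20)): arr=[16 7 12 18 10 20] head=1 tail=0 count=5
After op 8 (write(17)): arr=[17 7 12 18 10 20] head=1 tail=1 count=6
After op 9 (read()): arr=[17 7 12 18 10 20] head=2 tail=1 count=5
After op 10 (read()): arr=[17 7 12 18 10 20] head=3 tail=1 count=4
After op 11 (write(2)): arr=[17 2 12 18 10 20] head=3 tail=2 count=5
After op 12 (write(1)): arr=[17 2 1 18 10 20] head=3 tail=3 count=6
After op 13 (write(15)): arr=[17 2 1 15 10 20] head=4 tail=4 count=6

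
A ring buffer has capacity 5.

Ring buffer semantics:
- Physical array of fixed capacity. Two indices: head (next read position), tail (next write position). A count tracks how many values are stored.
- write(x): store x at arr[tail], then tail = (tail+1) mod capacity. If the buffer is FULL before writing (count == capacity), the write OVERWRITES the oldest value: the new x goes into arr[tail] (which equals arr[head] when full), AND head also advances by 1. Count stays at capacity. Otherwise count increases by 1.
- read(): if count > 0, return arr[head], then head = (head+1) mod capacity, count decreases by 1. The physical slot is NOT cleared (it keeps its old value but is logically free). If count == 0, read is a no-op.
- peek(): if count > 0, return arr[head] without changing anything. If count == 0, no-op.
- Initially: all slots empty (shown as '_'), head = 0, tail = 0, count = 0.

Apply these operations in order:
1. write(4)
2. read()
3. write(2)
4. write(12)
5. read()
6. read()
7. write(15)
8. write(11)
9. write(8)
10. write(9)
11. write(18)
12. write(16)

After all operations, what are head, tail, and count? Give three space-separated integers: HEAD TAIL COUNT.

After op 1 (write(4)): arr=[4 _ _ _ _] head=0 tail=1 count=1
After op 2 (read()): arr=[4 _ _ _ _] head=1 tail=1 count=0
After op 3 (write(2)): arr=[4 2 _ _ _] head=1 tail=2 count=1
After op 4 (write(12)): arr=[4 2 12 _ _] head=1 tail=3 count=2
After op 5 (read()): arr=[4 2 12 _ _] head=2 tail=3 count=1
After op 6 (read()): arr=[4 2 12 _ _] head=3 tail=3 count=0
After op 7 (write(15)): arr=[4 2 12 15 _] head=3 tail=4 count=1
After op 8 (write(11)): arr=[4 2 12 15 11] head=3 tail=0 count=2
After op 9 (write(8)): arr=[8 2 12 15 11] head=3 tail=1 count=3
After op 10 (write(9)): arr=[8 9 12 15 11] head=3 tail=2 count=4
After op 11 (write(18)): arr=[8 9 18 15 11] head=3 tail=3 count=5
After op 12 (write(16)): arr=[8 9 18 16 11] head=4 tail=4 count=5

Answer: 4 4 5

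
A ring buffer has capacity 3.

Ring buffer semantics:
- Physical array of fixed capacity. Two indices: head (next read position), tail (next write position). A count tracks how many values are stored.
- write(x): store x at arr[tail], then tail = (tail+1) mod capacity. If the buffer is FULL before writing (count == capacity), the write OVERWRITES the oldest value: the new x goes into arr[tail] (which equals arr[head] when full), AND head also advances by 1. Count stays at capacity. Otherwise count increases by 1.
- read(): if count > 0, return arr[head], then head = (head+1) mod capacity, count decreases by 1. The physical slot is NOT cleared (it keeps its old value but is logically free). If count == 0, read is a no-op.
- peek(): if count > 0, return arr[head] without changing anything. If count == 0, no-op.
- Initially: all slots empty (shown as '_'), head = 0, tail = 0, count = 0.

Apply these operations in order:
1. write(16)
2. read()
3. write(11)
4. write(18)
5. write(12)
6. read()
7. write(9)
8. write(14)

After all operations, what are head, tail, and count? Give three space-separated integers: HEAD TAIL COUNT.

Answer: 0 0 3

Derivation:
After op 1 (write(16)): arr=[16 _ _] head=0 tail=1 count=1
After op 2 (read()): arr=[16 _ _] head=1 tail=1 count=0
After op 3 (write(11)): arr=[16 11 _] head=1 tail=2 count=1
After op 4 (write(18)): arr=[16 11 18] head=1 tail=0 count=2
After op 5 (write(12)): arr=[12 11 18] head=1 tail=1 count=3
After op 6 (read()): arr=[12 11 18] head=2 tail=1 count=2
After op 7 (write(9)): arr=[12 9 18] head=2 tail=2 count=3
After op 8 (write(14)): arr=[12 9 14] head=0 tail=0 count=3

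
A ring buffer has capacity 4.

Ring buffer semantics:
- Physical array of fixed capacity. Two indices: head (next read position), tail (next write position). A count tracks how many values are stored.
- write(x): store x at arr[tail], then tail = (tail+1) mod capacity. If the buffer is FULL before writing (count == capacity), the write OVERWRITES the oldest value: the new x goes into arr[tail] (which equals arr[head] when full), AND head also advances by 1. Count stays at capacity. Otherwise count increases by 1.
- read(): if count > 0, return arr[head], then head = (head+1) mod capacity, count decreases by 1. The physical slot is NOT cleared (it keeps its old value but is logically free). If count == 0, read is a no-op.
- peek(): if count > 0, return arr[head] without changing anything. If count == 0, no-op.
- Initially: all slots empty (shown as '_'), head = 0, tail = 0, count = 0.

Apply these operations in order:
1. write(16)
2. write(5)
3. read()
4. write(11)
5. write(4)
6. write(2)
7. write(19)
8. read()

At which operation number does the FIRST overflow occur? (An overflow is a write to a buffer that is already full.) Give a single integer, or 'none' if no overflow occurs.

Answer: 7

Derivation:
After op 1 (write(16)): arr=[16 _ _ _] head=0 tail=1 count=1
After op 2 (write(5)): arr=[16 5 _ _] head=0 tail=2 count=2
After op 3 (read()): arr=[16 5 _ _] head=1 tail=2 count=1
After op 4 (write(11)): arr=[16 5 11 _] head=1 tail=3 count=2
After op 5 (write(4)): arr=[16 5 11 4] head=1 tail=0 count=3
After op 6 (write(2)): arr=[2 5 11 4] head=1 tail=1 count=4
After op 7 (write(19)): arr=[2 19 11 4] head=2 tail=2 count=4
After op 8 (read()): arr=[2 19 11 4] head=3 tail=2 count=3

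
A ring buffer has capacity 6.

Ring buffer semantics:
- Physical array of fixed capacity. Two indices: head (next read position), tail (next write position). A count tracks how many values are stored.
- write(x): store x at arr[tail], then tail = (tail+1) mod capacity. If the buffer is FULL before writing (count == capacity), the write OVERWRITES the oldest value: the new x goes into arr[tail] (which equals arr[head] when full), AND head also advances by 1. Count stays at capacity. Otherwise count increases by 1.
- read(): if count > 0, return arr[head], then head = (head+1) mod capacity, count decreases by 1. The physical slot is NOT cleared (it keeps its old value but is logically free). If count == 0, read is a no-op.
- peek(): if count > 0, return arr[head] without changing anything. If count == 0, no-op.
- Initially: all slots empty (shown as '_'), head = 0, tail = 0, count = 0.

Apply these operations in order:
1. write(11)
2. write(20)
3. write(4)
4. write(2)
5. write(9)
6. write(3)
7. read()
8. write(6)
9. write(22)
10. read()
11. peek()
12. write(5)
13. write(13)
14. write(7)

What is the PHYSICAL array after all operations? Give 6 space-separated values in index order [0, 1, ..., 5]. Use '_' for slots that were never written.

Answer: 6 22 5 13 7 3

Derivation:
After op 1 (write(11)): arr=[11 _ _ _ _ _] head=0 tail=1 count=1
After op 2 (write(20)): arr=[11 20 _ _ _ _] head=0 tail=2 count=2
After op 3 (write(4)): arr=[11 20 4 _ _ _] head=0 tail=3 count=3
After op 4 (write(2)): arr=[11 20 4 2 _ _] head=0 tail=4 count=4
After op 5 (write(9)): arr=[11 20 4 2 9 _] head=0 tail=5 count=5
After op 6 (write(3)): arr=[11 20 4 2 9 3] head=0 tail=0 count=6
After op 7 (read()): arr=[11 20 4 2 9 3] head=1 tail=0 count=5
After op 8 (write(6)): arr=[6 20 4 2 9 3] head=1 tail=1 count=6
After op 9 (write(22)): arr=[6 22 4 2 9 3] head=2 tail=2 count=6
After op 10 (read()): arr=[6 22 4 2 9 3] head=3 tail=2 count=5
After op 11 (peek()): arr=[6 22 4 2 9 3] head=3 tail=2 count=5
After op 12 (write(5)): arr=[6 22 5 2 9 3] head=3 tail=3 count=6
After op 13 (write(13)): arr=[6 22 5 13 9 3] head=4 tail=4 count=6
After op 14 (write(7)): arr=[6 22 5 13 7 3] head=5 tail=5 count=6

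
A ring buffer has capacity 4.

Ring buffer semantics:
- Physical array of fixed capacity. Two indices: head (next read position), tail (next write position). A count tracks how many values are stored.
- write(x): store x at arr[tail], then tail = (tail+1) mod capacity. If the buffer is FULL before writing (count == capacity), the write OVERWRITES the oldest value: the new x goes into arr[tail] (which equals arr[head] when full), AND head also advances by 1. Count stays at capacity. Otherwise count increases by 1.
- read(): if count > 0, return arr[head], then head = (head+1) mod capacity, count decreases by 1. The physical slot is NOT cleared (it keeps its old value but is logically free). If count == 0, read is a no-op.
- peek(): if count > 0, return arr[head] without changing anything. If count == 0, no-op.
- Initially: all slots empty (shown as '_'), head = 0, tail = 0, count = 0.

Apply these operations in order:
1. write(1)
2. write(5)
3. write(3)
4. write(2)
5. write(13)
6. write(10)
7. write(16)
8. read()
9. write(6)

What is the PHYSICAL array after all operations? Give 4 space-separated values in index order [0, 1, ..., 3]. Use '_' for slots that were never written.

Answer: 13 10 16 6

Derivation:
After op 1 (write(1)): arr=[1 _ _ _] head=0 tail=1 count=1
After op 2 (write(5)): arr=[1 5 _ _] head=0 tail=2 count=2
After op 3 (write(3)): arr=[1 5 3 _] head=0 tail=3 count=3
After op 4 (write(2)): arr=[1 5 3 2] head=0 tail=0 count=4
After op 5 (write(13)): arr=[13 5 3 2] head=1 tail=1 count=4
After op 6 (write(10)): arr=[13 10 3 2] head=2 tail=2 count=4
After op 7 (write(16)): arr=[13 10 16 2] head=3 tail=3 count=4
After op 8 (read()): arr=[13 10 16 2] head=0 tail=3 count=3
After op 9 (write(6)): arr=[13 10 16 6] head=0 tail=0 count=4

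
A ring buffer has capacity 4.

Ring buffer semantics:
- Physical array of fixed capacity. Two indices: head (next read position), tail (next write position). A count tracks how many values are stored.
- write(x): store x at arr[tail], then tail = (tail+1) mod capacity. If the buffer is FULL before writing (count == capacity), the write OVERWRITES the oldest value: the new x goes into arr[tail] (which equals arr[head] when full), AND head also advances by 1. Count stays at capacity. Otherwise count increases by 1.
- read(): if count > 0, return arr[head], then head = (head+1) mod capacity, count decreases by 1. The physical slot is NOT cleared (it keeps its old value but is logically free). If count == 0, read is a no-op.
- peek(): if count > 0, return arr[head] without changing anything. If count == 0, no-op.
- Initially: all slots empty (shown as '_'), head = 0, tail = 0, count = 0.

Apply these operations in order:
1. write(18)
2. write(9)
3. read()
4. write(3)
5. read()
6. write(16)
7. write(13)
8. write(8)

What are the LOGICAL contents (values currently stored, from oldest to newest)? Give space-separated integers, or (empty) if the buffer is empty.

Answer: 3 16 13 8

Derivation:
After op 1 (write(18)): arr=[18 _ _ _] head=0 tail=1 count=1
After op 2 (write(9)): arr=[18 9 _ _] head=0 tail=2 count=2
After op 3 (read()): arr=[18 9 _ _] head=1 tail=2 count=1
After op 4 (write(3)): arr=[18 9 3 _] head=1 tail=3 count=2
After op 5 (read()): arr=[18 9 3 _] head=2 tail=3 count=1
After op 6 (write(16)): arr=[18 9 3 16] head=2 tail=0 count=2
After op 7 (write(13)): arr=[13 9 3 16] head=2 tail=1 count=3
After op 8 (write(8)): arr=[13 8 3 16] head=2 tail=2 count=4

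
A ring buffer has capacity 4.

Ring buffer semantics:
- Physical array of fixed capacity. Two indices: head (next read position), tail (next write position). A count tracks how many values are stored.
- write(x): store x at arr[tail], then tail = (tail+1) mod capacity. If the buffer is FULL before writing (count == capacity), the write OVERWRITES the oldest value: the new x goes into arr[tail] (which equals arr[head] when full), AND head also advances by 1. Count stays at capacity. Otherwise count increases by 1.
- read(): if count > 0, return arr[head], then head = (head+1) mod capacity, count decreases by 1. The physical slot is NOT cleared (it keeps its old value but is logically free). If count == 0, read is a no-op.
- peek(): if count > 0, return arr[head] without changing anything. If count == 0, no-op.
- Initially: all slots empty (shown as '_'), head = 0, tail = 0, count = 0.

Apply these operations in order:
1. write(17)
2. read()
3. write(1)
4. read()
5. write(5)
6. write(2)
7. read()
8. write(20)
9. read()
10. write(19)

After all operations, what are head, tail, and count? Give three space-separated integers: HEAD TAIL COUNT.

After op 1 (write(17)): arr=[17 _ _ _] head=0 tail=1 count=1
After op 2 (read()): arr=[17 _ _ _] head=1 tail=1 count=0
After op 3 (write(1)): arr=[17 1 _ _] head=1 tail=2 count=1
After op 4 (read()): arr=[17 1 _ _] head=2 tail=2 count=0
After op 5 (write(5)): arr=[17 1 5 _] head=2 tail=3 count=1
After op 6 (write(2)): arr=[17 1 5 2] head=2 tail=0 count=2
After op 7 (read()): arr=[17 1 5 2] head=3 tail=0 count=1
After op 8 (write(20)): arr=[20 1 5 2] head=3 tail=1 count=2
After op 9 (read()): arr=[20 1 5 2] head=0 tail=1 count=1
After op 10 (write(19)): arr=[20 19 5 2] head=0 tail=2 count=2

Answer: 0 2 2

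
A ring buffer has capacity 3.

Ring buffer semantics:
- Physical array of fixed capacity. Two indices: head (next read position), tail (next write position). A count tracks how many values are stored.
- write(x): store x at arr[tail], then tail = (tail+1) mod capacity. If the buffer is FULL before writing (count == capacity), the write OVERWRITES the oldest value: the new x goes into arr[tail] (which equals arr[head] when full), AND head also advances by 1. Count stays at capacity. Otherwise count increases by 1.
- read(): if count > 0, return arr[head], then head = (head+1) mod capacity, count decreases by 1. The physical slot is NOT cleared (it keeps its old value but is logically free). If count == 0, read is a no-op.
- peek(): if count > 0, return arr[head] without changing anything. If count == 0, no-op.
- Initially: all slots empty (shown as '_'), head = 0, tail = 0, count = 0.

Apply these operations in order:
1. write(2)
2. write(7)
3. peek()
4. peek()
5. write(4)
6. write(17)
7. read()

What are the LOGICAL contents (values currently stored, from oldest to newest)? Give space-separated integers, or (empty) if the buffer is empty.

After op 1 (write(2)): arr=[2 _ _] head=0 tail=1 count=1
After op 2 (write(7)): arr=[2 7 _] head=0 tail=2 count=2
After op 3 (peek()): arr=[2 7 _] head=0 tail=2 count=2
After op 4 (peek()): arr=[2 7 _] head=0 tail=2 count=2
After op 5 (write(4)): arr=[2 7 4] head=0 tail=0 count=3
After op 6 (write(17)): arr=[17 7 4] head=1 tail=1 count=3
After op 7 (read()): arr=[17 7 4] head=2 tail=1 count=2

Answer: 4 17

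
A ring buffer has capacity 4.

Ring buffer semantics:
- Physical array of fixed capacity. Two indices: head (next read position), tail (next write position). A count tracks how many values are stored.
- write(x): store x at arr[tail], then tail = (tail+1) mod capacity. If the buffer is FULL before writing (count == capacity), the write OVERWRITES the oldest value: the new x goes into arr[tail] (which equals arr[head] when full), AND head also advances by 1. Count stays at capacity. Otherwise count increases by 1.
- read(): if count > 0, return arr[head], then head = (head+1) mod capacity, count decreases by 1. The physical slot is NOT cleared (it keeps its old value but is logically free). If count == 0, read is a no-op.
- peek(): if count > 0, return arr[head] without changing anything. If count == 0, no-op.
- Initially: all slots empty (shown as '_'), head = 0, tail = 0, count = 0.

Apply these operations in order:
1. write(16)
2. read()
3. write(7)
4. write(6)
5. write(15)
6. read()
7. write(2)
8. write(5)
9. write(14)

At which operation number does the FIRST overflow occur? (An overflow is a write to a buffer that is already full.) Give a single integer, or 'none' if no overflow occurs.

After op 1 (write(16)): arr=[16 _ _ _] head=0 tail=1 count=1
After op 2 (read()): arr=[16 _ _ _] head=1 tail=1 count=0
After op 3 (write(7)): arr=[16 7 _ _] head=1 tail=2 count=1
After op 4 (write(6)): arr=[16 7 6 _] head=1 tail=3 count=2
After op 5 (write(15)): arr=[16 7 6 15] head=1 tail=0 count=3
After op 6 (read()): arr=[16 7 6 15] head=2 tail=0 count=2
After op 7 (write(2)): arr=[2 7 6 15] head=2 tail=1 count=3
After op 8 (write(5)): arr=[2 5 6 15] head=2 tail=2 count=4
After op 9 (write(14)): arr=[2 5 14 15] head=3 tail=3 count=4

Answer: 9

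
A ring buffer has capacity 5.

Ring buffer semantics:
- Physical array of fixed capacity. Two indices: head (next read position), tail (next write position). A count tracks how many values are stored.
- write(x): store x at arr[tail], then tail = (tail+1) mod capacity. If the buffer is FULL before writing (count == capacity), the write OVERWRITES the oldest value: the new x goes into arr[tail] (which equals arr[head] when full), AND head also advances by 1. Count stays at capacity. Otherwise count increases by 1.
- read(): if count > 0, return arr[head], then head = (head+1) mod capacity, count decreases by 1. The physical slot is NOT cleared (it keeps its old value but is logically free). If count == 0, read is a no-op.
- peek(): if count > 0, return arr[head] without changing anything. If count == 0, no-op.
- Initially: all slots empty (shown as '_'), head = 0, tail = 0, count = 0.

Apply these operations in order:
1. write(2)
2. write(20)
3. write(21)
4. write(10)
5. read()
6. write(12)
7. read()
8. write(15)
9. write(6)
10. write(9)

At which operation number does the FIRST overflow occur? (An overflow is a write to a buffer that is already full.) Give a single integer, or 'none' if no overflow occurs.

After op 1 (write(2)): arr=[2 _ _ _ _] head=0 tail=1 count=1
After op 2 (write(20)): arr=[2 20 _ _ _] head=0 tail=2 count=2
After op 3 (write(21)): arr=[2 20 21 _ _] head=0 tail=3 count=3
After op 4 (write(10)): arr=[2 20 21 10 _] head=0 tail=4 count=4
After op 5 (read()): arr=[2 20 21 10 _] head=1 tail=4 count=3
After op 6 (write(12)): arr=[2 20 21 10 12] head=1 tail=0 count=4
After op 7 (read()): arr=[2 20 21 10 12] head=2 tail=0 count=3
After op 8 (write(15)): arr=[15 20 21 10 12] head=2 tail=1 count=4
After op 9 (write(6)): arr=[15 6 21 10 12] head=2 tail=2 count=5
After op 10 (write(9)): arr=[15 6 9 10 12] head=3 tail=3 count=5

Answer: 10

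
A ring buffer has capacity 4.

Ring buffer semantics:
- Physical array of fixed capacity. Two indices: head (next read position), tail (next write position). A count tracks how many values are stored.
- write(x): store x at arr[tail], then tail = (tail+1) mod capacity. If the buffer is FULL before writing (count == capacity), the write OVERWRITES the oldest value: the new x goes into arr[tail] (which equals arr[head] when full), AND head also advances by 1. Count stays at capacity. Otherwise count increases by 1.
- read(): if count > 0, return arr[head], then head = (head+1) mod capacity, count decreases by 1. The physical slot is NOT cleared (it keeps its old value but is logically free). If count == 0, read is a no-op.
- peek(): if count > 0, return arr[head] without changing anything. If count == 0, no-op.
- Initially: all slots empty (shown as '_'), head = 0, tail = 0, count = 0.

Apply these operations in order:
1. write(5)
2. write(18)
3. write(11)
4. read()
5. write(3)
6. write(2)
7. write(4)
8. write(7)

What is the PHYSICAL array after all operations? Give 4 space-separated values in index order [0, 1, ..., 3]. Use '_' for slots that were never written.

Answer: 2 4 7 3

Derivation:
After op 1 (write(5)): arr=[5 _ _ _] head=0 tail=1 count=1
After op 2 (write(18)): arr=[5 18 _ _] head=0 tail=2 count=2
After op 3 (write(11)): arr=[5 18 11 _] head=0 tail=3 count=3
After op 4 (read()): arr=[5 18 11 _] head=1 tail=3 count=2
After op 5 (write(3)): arr=[5 18 11 3] head=1 tail=0 count=3
After op 6 (write(2)): arr=[2 18 11 3] head=1 tail=1 count=4
After op 7 (write(4)): arr=[2 4 11 3] head=2 tail=2 count=4
After op 8 (write(7)): arr=[2 4 7 3] head=3 tail=3 count=4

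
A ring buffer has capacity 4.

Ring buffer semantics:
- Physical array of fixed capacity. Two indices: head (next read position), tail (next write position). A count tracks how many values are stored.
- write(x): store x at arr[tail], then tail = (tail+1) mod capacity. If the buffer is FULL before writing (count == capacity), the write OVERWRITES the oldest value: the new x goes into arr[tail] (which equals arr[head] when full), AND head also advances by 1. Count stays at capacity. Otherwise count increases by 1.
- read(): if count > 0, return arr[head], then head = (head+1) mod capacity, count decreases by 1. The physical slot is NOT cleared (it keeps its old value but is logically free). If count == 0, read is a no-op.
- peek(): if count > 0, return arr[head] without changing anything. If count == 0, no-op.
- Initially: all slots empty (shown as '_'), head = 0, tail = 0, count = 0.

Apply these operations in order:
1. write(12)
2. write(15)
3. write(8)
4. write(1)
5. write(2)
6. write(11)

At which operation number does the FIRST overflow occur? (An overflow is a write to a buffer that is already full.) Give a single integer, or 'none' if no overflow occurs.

Answer: 5

Derivation:
After op 1 (write(12)): arr=[12 _ _ _] head=0 tail=1 count=1
After op 2 (write(15)): arr=[12 15 _ _] head=0 tail=2 count=2
After op 3 (write(8)): arr=[12 15 8 _] head=0 tail=3 count=3
After op 4 (write(1)): arr=[12 15 8 1] head=0 tail=0 count=4
After op 5 (write(2)): arr=[2 15 8 1] head=1 tail=1 count=4
After op 6 (write(11)): arr=[2 11 8 1] head=2 tail=2 count=4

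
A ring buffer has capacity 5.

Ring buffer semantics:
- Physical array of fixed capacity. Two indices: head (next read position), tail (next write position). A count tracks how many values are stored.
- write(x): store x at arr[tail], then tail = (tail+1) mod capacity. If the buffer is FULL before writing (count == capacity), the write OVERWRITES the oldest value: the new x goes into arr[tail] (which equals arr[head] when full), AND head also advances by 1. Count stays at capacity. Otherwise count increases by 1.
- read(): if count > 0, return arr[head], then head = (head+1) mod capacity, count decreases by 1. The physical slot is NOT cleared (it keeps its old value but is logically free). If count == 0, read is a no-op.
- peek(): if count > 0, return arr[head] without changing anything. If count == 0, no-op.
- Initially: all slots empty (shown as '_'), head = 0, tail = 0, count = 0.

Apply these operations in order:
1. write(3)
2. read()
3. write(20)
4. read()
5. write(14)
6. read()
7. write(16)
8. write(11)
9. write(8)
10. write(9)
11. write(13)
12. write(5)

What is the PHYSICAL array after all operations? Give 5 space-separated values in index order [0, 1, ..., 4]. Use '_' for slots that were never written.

Answer: 8 9 13 5 11

Derivation:
After op 1 (write(3)): arr=[3 _ _ _ _] head=0 tail=1 count=1
After op 2 (read()): arr=[3 _ _ _ _] head=1 tail=1 count=0
After op 3 (write(20)): arr=[3 20 _ _ _] head=1 tail=2 count=1
After op 4 (read()): arr=[3 20 _ _ _] head=2 tail=2 count=0
After op 5 (write(14)): arr=[3 20 14 _ _] head=2 tail=3 count=1
After op 6 (read()): arr=[3 20 14 _ _] head=3 tail=3 count=0
After op 7 (write(16)): arr=[3 20 14 16 _] head=3 tail=4 count=1
After op 8 (write(11)): arr=[3 20 14 16 11] head=3 tail=0 count=2
After op 9 (write(8)): arr=[8 20 14 16 11] head=3 tail=1 count=3
After op 10 (write(9)): arr=[8 9 14 16 11] head=3 tail=2 count=4
After op 11 (write(13)): arr=[8 9 13 16 11] head=3 tail=3 count=5
After op 12 (write(5)): arr=[8 9 13 5 11] head=4 tail=4 count=5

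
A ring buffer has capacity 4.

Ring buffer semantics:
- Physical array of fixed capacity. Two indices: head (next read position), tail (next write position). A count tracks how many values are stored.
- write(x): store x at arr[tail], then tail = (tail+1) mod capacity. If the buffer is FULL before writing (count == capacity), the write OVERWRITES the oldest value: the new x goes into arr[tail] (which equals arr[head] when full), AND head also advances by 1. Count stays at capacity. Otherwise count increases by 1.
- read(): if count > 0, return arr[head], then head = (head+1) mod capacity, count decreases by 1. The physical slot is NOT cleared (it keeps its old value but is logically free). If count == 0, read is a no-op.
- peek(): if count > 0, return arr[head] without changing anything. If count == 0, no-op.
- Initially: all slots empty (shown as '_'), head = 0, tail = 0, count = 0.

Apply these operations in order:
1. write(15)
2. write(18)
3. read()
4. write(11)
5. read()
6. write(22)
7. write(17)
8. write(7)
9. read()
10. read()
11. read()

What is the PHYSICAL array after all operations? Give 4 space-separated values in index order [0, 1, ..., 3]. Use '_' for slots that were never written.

Answer: 17 7 11 22

Derivation:
After op 1 (write(15)): arr=[15 _ _ _] head=0 tail=1 count=1
After op 2 (write(18)): arr=[15 18 _ _] head=0 tail=2 count=2
After op 3 (read()): arr=[15 18 _ _] head=1 tail=2 count=1
After op 4 (write(11)): arr=[15 18 11 _] head=1 tail=3 count=2
After op 5 (read()): arr=[15 18 11 _] head=2 tail=3 count=1
After op 6 (write(22)): arr=[15 18 11 22] head=2 tail=0 count=2
After op 7 (write(17)): arr=[17 18 11 22] head=2 tail=1 count=3
After op 8 (write(7)): arr=[17 7 11 22] head=2 tail=2 count=4
After op 9 (read()): arr=[17 7 11 22] head=3 tail=2 count=3
After op 10 (read()): arr=[17 7 11 22] head=0 tail=2 count=2
After op 11 (read()): arr=[17 7 11 22] head=1 tail=2 count=1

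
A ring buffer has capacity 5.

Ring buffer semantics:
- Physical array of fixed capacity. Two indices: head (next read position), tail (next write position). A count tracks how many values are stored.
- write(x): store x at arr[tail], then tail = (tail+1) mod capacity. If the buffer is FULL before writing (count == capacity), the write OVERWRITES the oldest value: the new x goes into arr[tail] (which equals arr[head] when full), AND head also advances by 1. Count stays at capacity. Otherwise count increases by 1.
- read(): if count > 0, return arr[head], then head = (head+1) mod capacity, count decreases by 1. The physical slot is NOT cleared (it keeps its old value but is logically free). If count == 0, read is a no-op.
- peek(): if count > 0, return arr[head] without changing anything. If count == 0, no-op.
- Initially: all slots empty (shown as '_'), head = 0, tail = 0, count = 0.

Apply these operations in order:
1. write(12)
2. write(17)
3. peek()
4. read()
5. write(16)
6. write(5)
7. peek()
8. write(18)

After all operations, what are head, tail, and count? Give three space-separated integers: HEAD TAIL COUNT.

Answer: 1 0 4

Derivation:
After op 1 (write(12)): arr=[12 _ _ _ _] head=0 tail=1 count=1
After op 2 (write(17)): arr=[12 17 _ _ _] head=0 tail=2 count=2
After op 3 (peek()): arr=[12 17 _ _ _] head=0 tail=2 count=2
After op 4 (read()): arr=[12 17 _ _ _] head=1 tail=2 count=1
After op 5 (write(16)): arr=[12 17 16 _ _] head=1 tail=3 count=2
After op 6 (write(5)): arr=[12 17 16 5 _] head=1 tail=4 count=3
After op 7 (peek()): arr=[12 17 16 5 _] head=1 tail=4 count=3
After op 8 (write(18)): arr=[12 17 16 5 18] head=1 tail=0 count=4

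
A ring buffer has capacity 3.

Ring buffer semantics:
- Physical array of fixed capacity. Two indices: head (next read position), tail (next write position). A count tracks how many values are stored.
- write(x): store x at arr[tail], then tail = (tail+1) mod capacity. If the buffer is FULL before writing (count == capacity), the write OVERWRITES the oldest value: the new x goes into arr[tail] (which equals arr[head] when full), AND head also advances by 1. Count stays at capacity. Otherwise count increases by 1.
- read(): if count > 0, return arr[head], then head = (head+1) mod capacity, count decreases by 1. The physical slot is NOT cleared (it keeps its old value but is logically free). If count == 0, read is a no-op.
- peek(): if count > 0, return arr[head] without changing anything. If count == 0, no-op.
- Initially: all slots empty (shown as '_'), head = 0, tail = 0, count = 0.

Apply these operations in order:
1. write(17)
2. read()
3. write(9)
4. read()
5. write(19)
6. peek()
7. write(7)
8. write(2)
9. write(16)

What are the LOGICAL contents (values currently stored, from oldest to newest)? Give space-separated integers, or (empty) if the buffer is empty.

Answer: 7 2 16

Derivation:
After op 1 (write(17)): arr=[17 _ _] head=0 tail=1 count=1
After op 2 (read()): arr=[17 _ _] head=1 tail=1 count=0
After op 3 (write(9)): arr=[17 9 _] head=1 tail=2 count=1
After op 4 (read()): arr=[17 9 _] head=2 tail=2 count=0
After op 5 (write(19)): arr=[17 9 19] head=2 tail=0 count=1
After op 6 (peek()): arr=[17 9 19] head=2 tail=0 count=1
After op 7 (write(7)): arr=[7 9 19] head=2 tail=1 count=2
After op 8 (write(2)): arr=[7 2 19] head=2 tail=2 count=3
After op 9 (write(16)): arr=[7 2 16] head=0 tail=0 count=3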